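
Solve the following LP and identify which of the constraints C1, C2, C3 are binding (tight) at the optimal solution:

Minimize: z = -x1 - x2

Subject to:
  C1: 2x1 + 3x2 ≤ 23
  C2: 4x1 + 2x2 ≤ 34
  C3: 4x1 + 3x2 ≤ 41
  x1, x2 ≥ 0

At x1 = 7, x2 = 3, compute slack b - a·x for each constraint:
  C1: 23 − 23 = 0  (binding)
  C2: 34 − 34 = 0  (binding)
  C3: 41 − 37 = 4  (slack)

Optimal: x1 = 7, x2 = 3
Binding: C1, C2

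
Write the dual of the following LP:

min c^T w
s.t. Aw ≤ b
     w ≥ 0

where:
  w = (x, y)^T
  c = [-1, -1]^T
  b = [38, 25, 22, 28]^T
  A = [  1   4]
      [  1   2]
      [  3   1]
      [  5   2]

Primal min cᵀx s.t. Ax ≤ b, x ≥ 0  →  Dual max −bᵀy s.t. Aᵀy ≥ −c, y ≥ 0.

Maximize: z = -38y1 - 25y2 - 22y3 - 28y4

Subject to:
  y1 + y2 + 3y3 + 5y4 ≥ 1
  4y1 + 2y2 + y3 + 2y4 ≥ 1
  y1, y2, y3, y4 ≥ 0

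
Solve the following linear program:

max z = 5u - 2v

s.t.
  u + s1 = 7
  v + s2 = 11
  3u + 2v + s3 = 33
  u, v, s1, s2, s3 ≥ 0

Evaluate the objective at each vertex of the feasible region:
  z(0, 0) = 0
  z(7, 0) = 35  ←
  z(7, 6) = 23
  z(3.667, 11) = -3.667
  z(0, 11) = -22
The maximum is at u = 7, v = 0.

u = 7, v = 0, z = 35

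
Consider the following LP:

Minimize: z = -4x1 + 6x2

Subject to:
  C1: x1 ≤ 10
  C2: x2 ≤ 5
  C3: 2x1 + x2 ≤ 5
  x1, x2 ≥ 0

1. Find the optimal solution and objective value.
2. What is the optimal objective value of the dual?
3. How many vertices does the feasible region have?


1. x1 = 2.5, x2 = 0, z = -10
2. -10
3. 3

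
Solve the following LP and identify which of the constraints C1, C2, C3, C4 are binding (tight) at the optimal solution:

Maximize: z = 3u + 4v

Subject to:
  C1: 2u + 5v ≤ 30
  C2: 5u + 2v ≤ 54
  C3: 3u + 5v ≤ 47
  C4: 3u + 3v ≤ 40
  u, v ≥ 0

At u = 10, v = 2, compute slack b - a·x for each constraint:
  C1: 30 − 30 = 0  (binding)
  C2: 54 − 54 = 0  (binding)
  C3: 47 − 40 = 7  (slack)
  C4: 40 − 36 = 4  (slack)

Optimal: u = 10, v = 2
Binding: C1, C2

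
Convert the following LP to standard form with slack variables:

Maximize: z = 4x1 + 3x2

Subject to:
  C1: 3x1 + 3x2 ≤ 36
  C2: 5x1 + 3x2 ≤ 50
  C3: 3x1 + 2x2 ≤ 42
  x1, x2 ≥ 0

max z = 4x1 + 3x2

s.t.
  3x1 + 3x2 + s1 = 36
  5x1 + 3x2 + s2 = 50
  3x1 + 2x2 + s3 = 42
  x1, x2, s1, s2, s3 ≥ 0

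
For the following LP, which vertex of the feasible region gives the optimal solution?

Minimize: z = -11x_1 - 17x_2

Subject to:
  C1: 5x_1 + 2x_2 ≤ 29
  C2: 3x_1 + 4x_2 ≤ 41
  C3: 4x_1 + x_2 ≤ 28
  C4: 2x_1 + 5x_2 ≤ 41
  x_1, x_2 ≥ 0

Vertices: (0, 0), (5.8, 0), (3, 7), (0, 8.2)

Evaluate the objective at each vertex of the feasible region:
  z(0, 0) = 0
  z(5.8, 0) = -63.8
  z(3, 7) = -152  ←
  z(0, 8.2) = -139.4
The minimum is at x_1 = 3, x_2 = 7.

(3, 7)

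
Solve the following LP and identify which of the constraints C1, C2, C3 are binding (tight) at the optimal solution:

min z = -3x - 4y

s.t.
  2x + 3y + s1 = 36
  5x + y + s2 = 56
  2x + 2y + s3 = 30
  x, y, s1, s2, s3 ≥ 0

At x = 9, y = 6, compute slack b - a·x for each constraint:
  C1: 36 − 36 = 0  (binding)
  C2: 56 − 51 = 5  (slack)
  C3: 30 − 30 = 0  (binding)

Optimal: x = 9, y = 6
Binding: C1, C3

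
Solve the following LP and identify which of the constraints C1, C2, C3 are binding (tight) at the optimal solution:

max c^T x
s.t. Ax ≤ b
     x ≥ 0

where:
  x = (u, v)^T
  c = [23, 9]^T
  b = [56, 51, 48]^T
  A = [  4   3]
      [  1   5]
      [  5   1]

At u = 8, v = 8, compute slack b - a·x for each constraint:
  C1: 56 − 56 = 0  (binding)
  C2: 51 − 48 = 3  (slack)
  C3: 48 − 48 = 0  (binding)

Optimal: u = 8, v = 8
Binding: C1, C3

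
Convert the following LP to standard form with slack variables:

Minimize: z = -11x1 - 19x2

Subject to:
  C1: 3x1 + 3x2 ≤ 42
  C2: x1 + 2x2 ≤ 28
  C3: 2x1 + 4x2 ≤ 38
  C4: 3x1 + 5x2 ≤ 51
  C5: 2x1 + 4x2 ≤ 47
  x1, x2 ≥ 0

min z = -11x1 - 19x2

s.t.
  3x1 + 3x2 + s1 = 42
  x1 + 2x2 + s2 = 28
  2x1 + 4x2 + s3 = 38
  3x1 + 5x2 + s4 = 51
  2x1 + 4x2 + s5 = 47
  x1, x2, s1, s2, s3, s4, s5 ≥ 0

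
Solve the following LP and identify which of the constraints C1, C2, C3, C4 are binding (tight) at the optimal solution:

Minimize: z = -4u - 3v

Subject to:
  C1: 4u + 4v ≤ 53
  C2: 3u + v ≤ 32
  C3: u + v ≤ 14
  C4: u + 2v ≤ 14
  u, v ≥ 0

At u = 10, v = 2, compute slack b - a·x for each constraint:
  C1: 53 − 48 = 5  (slack)
  C2: 32 − 32 = 0  (binding)
  C3: 14 − 12 = 2  (slack)
  C4: 14 − 14 = 0  (binding)

Optimal: u = 10, v = 2
Binding: C2, C4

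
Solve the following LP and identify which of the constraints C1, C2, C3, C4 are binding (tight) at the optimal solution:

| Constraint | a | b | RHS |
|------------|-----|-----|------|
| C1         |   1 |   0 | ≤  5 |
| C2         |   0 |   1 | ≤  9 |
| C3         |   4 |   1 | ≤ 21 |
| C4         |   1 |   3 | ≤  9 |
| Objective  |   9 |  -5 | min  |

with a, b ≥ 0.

At a = 0, b = 3, compute slack b - a·x for each constraint:
  C1: 5 − 0 = 5  (slack)
  C2: 9 − 3 = 6  (slack)
  C3: 21 − 3 = 18  (slack)
  C4: 9 − 9 = 0  (binding)

Optimal: a = 0, b = 3
Binding: C4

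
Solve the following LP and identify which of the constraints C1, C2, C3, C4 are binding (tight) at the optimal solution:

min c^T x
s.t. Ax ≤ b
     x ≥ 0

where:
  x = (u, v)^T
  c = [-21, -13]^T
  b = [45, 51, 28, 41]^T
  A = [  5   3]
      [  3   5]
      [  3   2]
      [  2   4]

At u = 6, v = 5, compute slack b - a·x for each constraint:
  C1: 45 − 45 = 0  (binding)
  C2: 51 − 43 = 8  (slack)
  C3: 28 − 28 = 0  (binding)
  C4: 41 − 32 = 9  (slack)

Optimal: u = 6, v = 5
Binding: C1, C3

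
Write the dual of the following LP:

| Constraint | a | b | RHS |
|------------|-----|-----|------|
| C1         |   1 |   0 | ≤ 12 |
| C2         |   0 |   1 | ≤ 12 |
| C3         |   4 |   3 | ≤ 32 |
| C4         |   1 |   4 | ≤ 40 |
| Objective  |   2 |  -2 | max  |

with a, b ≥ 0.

Primal max cᵀx s.t. Ax ≤ b, x ≥ 0  →  Dual min bᵀy s.t. Aᵀy ≥ c, y ≥ 0.

Minimize: z = 12y1 + 12y2 + 32y3 + 40y4

Subject to:
  y1 + 4y3 + y4 ≥ 2
  y2 + 3y3 + 4y4 ≥ -2
  y1, y2, y3, y4 ≥ 0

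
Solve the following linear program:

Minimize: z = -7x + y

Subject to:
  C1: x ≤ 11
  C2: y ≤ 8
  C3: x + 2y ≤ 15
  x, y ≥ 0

Evaluate the objective at each vertex of the feasible region:
  z(0, 0) = 0
  z(11, 0) = -77  ←
  z(11, 2) = -75
  z(0, 7.5) = 7.5
The minimum is at x = 11, y = 0.

x = 11, y = 0, z = -77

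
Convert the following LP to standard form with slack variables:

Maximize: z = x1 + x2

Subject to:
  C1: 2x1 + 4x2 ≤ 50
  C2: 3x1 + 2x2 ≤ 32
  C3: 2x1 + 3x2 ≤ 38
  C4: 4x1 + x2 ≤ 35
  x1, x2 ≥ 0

max z = x1 + x2

s.t.
  2x1 + 4x2 + s1 = 50
  3x1 + 2x2 + s2 = 32
  2x1 + 3x2 + s3 = 38
  4x1 + x2 + s4 = 35
  x1, x2, s1, s2, s3, s4 ≥ 0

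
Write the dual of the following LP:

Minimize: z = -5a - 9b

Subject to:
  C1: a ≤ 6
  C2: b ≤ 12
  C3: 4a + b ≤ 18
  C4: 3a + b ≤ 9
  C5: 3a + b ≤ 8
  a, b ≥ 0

Primal min cᵀx s.t. Ax ≤ b, x ≥ 0  →  Dual max −bᵀy s.t. Aᵀy ≥ −c, y ≥ 0.

Maximize: z = -6y1 - 12y2 - 18y3 - 9y4 - 8y5

Subject to:
  y1 + 4y3 + 3y4 + 3y5 ≥ 5
  y2 + y3 + y4 + y5 ≥ 9
  y1, y2, y3, y4, y5 ≥ 0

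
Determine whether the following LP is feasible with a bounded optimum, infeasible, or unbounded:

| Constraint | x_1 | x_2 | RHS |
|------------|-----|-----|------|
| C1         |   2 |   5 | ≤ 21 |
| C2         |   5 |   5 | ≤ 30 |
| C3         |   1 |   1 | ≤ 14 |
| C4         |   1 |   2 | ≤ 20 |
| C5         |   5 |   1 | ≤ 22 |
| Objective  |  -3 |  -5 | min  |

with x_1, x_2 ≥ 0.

Feasible with a bounded optimal solution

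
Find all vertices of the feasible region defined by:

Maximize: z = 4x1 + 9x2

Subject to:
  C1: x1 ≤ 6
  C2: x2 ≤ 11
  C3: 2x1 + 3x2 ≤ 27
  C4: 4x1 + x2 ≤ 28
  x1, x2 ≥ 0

(0, 0), (6, 0), (6, 4), (5.7, 5.2), (0, 9)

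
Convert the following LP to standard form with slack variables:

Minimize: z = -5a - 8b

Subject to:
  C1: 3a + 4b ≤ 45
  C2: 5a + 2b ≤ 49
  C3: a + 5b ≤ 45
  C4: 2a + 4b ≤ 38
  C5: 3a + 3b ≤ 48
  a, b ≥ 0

min z = -5a - 8b

s.t.
  3a + 4b + s1 = 45
  5a + 2b + s2 = 49
  a + 5b + s3 = 45
  2a + 4b + s4 = 38
  3a + 3b + s5 = 48
  a, b, s1, s2, s3, s4, s5 ≥ 0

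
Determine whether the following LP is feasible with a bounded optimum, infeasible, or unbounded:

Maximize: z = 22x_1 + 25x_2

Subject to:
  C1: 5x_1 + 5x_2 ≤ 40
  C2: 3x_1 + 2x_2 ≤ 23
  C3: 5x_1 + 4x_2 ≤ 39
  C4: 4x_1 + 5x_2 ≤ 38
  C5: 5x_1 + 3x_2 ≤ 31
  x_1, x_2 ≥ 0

Feasible with a bounded optimal solution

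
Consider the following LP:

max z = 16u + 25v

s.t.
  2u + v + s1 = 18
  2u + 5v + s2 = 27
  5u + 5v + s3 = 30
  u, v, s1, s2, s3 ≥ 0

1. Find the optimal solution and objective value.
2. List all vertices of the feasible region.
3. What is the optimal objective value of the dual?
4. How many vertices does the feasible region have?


1. u = 1, v = 5, z = 141
2. (0, 0), (6, 0), (1, 5), (0, 5.4)
3. 141
4. 4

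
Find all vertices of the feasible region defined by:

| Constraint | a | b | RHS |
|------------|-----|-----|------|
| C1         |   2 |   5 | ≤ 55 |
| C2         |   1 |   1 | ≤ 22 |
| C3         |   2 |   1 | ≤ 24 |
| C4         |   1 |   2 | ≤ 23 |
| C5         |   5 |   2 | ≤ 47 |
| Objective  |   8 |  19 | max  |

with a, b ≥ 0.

(0, 0), (9.4, 0), (6, 8.5), (5, 9), (0, 11)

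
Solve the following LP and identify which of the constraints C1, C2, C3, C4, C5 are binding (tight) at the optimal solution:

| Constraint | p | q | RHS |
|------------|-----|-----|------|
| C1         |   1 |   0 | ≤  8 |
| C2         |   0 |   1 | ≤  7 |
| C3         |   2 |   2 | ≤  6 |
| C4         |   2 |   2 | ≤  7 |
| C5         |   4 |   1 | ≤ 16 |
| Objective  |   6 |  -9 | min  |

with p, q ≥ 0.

At p = 0, q = 3, compute slack b - a·x for each constraint:
  C1: 8 − 0 = 8  (slack)
  C2: 7 − 3 = 4  (slack)
  C3: 6 − 6 = 0  (binding)
  C4: 7 − 6 = 1  (slack)
  C5: 16 − 3 = 13  (slack)

Optimal: p = 0, q = 3
Binding: C3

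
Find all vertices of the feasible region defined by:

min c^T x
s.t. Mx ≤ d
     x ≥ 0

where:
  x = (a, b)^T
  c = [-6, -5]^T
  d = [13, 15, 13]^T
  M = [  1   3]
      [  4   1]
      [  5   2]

(0, 0), (2.6, 0), (1, 4), (0, 4.333)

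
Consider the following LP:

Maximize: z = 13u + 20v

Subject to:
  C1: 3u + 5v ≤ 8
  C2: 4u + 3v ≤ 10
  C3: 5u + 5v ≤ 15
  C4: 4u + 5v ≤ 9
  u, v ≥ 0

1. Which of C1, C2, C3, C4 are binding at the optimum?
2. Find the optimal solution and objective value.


1. C1, C4
2. u = 1, v = 1, z = 33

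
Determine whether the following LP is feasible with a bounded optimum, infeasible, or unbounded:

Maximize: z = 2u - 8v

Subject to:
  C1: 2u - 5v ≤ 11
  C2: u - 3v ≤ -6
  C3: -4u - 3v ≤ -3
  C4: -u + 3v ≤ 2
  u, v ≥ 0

Infeasible (no feasible solution exists)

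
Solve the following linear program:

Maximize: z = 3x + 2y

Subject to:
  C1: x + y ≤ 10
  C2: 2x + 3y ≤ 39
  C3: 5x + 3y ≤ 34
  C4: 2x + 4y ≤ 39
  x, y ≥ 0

Evaluate the objective at each vertex of the feasible region:
  z(0, 0) = 0
  z(6.8, 0) = 20.4
  z(2, 8) = 22  ←
  z(0.5, 9.5) = 20.5
  z(0, 9.75) = 19.5
The maximum is at x = 2, y = 8.

x = 2, y = 8, z = 22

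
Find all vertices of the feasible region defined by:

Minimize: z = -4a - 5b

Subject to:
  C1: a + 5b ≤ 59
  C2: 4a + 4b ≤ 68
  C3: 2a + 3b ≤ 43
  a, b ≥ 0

(0, 0), (17, 0), (8, 9), (5.429, 10.71), (0, 11.8)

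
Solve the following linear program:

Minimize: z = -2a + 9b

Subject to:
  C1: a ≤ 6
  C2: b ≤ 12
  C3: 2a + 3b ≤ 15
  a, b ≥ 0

Evaluate the objective at each vertex of the feasible region:
  z(0, 0) = 0
  z(6, 0) = -12  ←
  z(6, 1) = -3
  z(0, 5) = 45
The minimum is at a = 6, b = 0.

a = 6, b = 0, z = -12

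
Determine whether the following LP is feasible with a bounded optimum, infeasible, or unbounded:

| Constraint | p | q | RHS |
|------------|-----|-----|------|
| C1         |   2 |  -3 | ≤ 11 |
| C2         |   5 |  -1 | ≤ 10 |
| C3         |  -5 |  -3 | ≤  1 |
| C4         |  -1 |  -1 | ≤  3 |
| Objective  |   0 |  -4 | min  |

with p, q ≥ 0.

Unbounded (objective can decrease without bound)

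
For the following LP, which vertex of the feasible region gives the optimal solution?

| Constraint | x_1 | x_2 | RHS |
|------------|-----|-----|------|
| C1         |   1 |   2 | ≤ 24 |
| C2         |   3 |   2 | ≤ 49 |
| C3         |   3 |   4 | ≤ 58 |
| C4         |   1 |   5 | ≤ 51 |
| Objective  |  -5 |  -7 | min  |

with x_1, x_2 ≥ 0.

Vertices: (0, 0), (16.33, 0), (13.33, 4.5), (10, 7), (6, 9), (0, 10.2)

Evaluate the objective at each vertex of the feasible region:
  z(0, 0) = 0
  z(16.33, 0) = -81.67
  z(13.33, 4.5) = -98.17
  z(10, 7) = -99  ←
  z(6, 9) = -93
  z(0, 10.2) = -71.4
The minimum is at x_1 = 10, x_2 = 7.

(10, 7)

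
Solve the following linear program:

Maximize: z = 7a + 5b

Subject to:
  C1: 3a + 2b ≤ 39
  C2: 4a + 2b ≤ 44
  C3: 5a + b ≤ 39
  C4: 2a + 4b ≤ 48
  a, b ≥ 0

Evaluate the objective at each vertex of the feasible region:
  z(0, 0) = 0
  z(7.8, 0) = 54.6
  z(6, 9) = 87  ←
  z(0, 12) = 60
The maximum is at a = 6, b = 9.

a = 6, b = 9, z = 87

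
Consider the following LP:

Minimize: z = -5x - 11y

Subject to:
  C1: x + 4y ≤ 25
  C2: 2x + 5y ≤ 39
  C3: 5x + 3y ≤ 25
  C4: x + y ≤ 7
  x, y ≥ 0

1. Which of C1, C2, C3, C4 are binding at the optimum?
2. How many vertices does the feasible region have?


1. C1, C4
2. 5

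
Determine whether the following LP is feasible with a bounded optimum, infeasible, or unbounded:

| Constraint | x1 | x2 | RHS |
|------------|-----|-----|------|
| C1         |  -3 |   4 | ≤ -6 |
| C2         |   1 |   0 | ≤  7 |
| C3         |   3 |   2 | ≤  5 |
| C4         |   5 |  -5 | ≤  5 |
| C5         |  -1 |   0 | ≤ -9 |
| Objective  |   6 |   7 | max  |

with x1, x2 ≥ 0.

Infeasible (no feasible solution exists)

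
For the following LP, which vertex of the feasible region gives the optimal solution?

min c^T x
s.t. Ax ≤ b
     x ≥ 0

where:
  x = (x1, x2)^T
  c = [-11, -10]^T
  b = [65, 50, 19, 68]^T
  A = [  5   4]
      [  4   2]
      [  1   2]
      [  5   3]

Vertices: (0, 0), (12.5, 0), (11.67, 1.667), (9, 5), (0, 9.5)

Evaluate the objective at each vertex of the feasible region:
  z(0, 0) = 0
  z(12.5, 0) = -137.5
  z(11.67, 1.667) = -145
  z(9, 5) = -149  ←
  z(0, 9.5) = -95
The minimum is at x1 = 9, x2 = 5.

(9, 5)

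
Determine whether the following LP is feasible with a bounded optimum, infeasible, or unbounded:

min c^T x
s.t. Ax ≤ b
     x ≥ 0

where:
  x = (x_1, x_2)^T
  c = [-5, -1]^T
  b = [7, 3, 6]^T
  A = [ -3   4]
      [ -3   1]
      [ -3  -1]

Unbounded (objective can decrease without bound)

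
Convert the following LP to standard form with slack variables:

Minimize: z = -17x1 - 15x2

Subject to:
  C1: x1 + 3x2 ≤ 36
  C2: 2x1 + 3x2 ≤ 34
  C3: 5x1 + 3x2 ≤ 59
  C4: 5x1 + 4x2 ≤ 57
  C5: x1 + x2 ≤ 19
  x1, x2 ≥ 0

min z = -17x1 - 15x2

s.t.
  x1 + 3x2 + s1 = 36
  2x1 + 3x2 + s2 = 34
  5x1 + 3x2 + s3 = 59
  5x1 + 4x2 + s4 = 57
  x1 + x2 + s5 = 19
  x1, x2, s1, s2, s3, s4, s5 ≥ 0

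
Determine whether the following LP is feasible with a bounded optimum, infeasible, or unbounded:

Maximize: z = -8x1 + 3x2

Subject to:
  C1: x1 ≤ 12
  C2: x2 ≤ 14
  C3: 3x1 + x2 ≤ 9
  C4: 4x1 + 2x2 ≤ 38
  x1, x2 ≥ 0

Feasible with a bounded optimal solution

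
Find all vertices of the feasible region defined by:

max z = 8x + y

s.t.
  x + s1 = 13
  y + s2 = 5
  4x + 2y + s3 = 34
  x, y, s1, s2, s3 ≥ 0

(0, 0), (8.5, 0), (6, 5), (0, 5)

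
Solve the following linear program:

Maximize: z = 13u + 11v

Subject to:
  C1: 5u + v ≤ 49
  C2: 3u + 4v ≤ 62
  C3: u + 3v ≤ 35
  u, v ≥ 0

Evaluate the objective at each vertex of the feasible region:
  z(0, 0) = 0
  z(9.8, 0) = 127.4
  z(8, 9) = 203  ←
  z(0, 11.67) = 128.3
The maximum is at u = 8, v = 9.

u = 8, v = 9, z = 203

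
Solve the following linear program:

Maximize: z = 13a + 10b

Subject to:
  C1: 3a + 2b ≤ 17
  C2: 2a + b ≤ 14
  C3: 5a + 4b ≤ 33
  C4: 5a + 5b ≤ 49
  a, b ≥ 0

Evaluate the objective at each vertex of the feasible region:
  z(0, 0) = 0
  z(5.667, 0) = 73.67
  z(1, 7) = 83  ←
  z(0, 8.25) = 82.5
The maximum is at a = 1, b = 7.

a = 1, b = 7, z = 83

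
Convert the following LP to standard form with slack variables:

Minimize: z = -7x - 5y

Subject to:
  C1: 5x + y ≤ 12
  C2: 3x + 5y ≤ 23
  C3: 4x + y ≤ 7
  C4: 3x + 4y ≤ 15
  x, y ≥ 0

min z = -7x - 5y

s.t.
  5x + y + s1 = 12
  3x + 5y + s2 = 23
  4x + y + s3 = 7
  3x + 4y + s4 = 15
  x, y, s1, s2, s3, s4 ≥ 0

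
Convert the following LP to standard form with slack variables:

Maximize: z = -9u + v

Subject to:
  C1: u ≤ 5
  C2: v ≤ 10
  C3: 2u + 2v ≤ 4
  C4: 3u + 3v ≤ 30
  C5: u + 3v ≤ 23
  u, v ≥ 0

max z = -9u + v

s.t.
  u + s1 = 5
  v + s2 = 10
  2u + 2v + s3 = 4
  3u + 3v + s4 = 30
  u + 3v + s5 = 23
  u, v, s1, s2, s3, s4, s5 ≥ 0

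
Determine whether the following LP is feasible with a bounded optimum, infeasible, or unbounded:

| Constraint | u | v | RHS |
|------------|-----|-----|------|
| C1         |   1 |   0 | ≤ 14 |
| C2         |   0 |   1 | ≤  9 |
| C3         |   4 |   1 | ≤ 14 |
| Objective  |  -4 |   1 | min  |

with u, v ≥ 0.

Feasible with a bounded optimal solution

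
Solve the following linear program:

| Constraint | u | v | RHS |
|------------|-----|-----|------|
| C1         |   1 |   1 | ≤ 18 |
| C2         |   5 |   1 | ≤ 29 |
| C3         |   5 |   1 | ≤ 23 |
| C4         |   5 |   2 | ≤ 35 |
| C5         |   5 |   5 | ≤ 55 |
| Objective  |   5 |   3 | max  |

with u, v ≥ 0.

Evaluate the objective at each vertex of the feasible region:
  z(0, 0) = 0
  z(4.6, 0) = 23
  z(3, 8) = 39  ←
  z(0, 11) = 33
The maximum is at u = 3, v = 8.

u = 3, v = 8, z = 39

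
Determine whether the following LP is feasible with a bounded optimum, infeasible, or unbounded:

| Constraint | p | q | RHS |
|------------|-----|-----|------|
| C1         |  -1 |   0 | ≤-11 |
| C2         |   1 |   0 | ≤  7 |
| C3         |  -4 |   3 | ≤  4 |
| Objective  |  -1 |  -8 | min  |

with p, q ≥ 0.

Infeasible (no feasible solution exists)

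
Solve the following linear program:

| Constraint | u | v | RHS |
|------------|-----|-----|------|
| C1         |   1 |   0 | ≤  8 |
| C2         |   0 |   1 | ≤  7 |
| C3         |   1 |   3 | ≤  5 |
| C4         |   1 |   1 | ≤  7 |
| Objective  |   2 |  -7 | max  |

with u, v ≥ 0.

Evaluate the objective at each vertex of the feasible region:
  z(0, 0) = 0
  z(5, 0) = 10  ←
  z(0, 1.667) = -11.67
The maximum is at u = 5, v = 0.

u = 5, v = 0, z = 10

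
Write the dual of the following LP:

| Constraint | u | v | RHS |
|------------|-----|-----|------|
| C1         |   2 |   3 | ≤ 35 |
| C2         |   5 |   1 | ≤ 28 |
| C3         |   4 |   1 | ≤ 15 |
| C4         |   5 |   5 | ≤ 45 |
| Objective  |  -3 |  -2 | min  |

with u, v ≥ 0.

Primal min cᵀx s.t. Ax ≤ b, x ≥ 0  →  Dual max −bᵀy s.t. Aᵀy ≥ −c, y ≥ 0.

Maximize: z = -35y1 - 28y2 - 15y3 - 45y4

Subject to:
  2y1 + 5y2 + 4y3 + 5y4 ≥ 3
  3y1 + y2 + y3 + 5y4 ≥ 2
  y1, y2, y3, y4 ≥ 0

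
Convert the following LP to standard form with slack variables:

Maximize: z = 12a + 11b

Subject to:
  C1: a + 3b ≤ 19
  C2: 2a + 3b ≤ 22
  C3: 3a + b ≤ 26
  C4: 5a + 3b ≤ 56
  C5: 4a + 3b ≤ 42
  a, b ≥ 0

max z = 12a + 11b

s.t.
  a + 3b + s1 = 19
  2a + 3b + s2 = 22
  3a + b + s3 = 26
  5a + 3b + s4 = 56
  4a + 3b + s5 = 42
  a, b, s1, s2, s3, s4, s5 ≥ 0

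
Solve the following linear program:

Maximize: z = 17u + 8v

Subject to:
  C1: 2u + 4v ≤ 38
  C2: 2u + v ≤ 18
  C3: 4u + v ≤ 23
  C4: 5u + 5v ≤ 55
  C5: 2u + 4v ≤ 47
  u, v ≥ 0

Evaluate the objective at each vertex of the feasible region:
  z(0, 0) = 0
  z(5.75, 0) = 97.75
  z(4, 7) = 124  ←
  z(3, 8) = 115
  z(0, 9.5) = 76
The maximum is at u = 4, v = 7.

u = 4, v = 7, z = 124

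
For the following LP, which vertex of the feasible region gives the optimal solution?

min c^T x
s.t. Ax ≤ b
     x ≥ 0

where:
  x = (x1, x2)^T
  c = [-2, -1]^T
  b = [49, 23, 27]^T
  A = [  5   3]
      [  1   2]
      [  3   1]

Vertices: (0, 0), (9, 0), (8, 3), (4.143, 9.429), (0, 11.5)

Evaluate the objective at each vertex of the feasible region:
  z(0, 0) = 0
  z(9, 0) = -18
  z(8, 3) = -19  ←
  z(4.143, 9.429) = -17.71
  z(0, 11.5) = -11.5
The minimum is at x1 = 8, x2 = 3.

(8, 3)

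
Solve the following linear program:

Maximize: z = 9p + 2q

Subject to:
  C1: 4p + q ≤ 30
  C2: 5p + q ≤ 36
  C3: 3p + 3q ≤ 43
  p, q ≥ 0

Evaluate the objective at each vertex of the feasible region:
  z(0, 0) = 0
  z(7.2, 0) = 64.8
  z(6, 6) = 66  ←
  z(5.222, 9.111) = 65.22
  z(0, 14.33) = 28.67
The maximum is at p = 6, q = 6.

p = 6, q = 6, z = 66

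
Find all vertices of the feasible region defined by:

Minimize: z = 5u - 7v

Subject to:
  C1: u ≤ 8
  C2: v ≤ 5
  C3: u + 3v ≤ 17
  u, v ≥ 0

(0, 0), (8, 0), (8, 3), (2, 5), (0, 5)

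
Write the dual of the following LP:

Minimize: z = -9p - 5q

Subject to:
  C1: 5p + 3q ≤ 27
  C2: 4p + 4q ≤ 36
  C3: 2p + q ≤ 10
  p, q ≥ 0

Primal min cᵀx s.t. Ax ≤ b, x ≥ 0  →  Dual max −bᵀy s.t. Aᵀy ≥ −c, y ≥ 0.

Maximize: z = -27y1 - 36y2 - 10y3

Subject to:
  5y1 + 4y2 + 2y3 ≥ 9
  3y1 + 4y2 + y3 ≥ 5
  y1, y2, y3 ≥ 0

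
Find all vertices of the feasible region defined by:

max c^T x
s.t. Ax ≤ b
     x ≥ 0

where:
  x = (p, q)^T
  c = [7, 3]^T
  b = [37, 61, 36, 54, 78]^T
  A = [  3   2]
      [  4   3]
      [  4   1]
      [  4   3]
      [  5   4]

(0, 0), (9, 0), (7, 8), (3, 14), (0, 18)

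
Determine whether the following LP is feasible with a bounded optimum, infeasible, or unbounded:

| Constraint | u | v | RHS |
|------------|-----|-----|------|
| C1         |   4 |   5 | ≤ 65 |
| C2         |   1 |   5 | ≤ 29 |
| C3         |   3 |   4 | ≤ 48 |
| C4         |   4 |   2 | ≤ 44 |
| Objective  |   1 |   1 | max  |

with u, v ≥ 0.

Feasible with a bounded optimal solution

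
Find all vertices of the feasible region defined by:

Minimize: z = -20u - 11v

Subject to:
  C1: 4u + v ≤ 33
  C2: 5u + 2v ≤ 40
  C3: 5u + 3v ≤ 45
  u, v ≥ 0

(0, 0), (8, 0), (6, 5), (0, 15)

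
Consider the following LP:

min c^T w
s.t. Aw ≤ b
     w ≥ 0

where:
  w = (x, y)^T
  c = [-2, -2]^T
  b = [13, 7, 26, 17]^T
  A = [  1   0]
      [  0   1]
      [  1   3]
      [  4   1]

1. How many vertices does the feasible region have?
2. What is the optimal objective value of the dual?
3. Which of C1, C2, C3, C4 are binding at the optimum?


1. 4
2. -19
3. C2, C4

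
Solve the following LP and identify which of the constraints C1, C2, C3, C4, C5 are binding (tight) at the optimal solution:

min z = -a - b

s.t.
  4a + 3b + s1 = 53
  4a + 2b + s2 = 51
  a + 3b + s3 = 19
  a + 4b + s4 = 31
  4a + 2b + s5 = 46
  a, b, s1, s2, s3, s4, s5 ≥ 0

At a = 10, b = 3, compute slack b - a·x for each constraint:
  C1: 53 − 49 = 4  (slack)
  C2: 51 − 46 = 5  (slack)
  C3: 19 − 19 = 0  (binding)
  C4: 31 − 22 = 9  (slack)
  C5: 46 − 46 = 0  (binding)

Optimal: a = 10, b = 3
Binding: C3, C5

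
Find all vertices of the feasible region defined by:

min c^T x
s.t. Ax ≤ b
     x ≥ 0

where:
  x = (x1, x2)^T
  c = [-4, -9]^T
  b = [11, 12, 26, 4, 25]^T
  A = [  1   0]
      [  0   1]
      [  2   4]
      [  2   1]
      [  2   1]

(0, 0), (2, 0), (0, 4)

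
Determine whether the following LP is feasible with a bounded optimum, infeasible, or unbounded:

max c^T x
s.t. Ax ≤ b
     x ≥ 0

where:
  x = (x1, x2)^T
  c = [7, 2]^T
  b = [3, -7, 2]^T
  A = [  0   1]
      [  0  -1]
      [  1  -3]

Infeasible (no feasible solution exists)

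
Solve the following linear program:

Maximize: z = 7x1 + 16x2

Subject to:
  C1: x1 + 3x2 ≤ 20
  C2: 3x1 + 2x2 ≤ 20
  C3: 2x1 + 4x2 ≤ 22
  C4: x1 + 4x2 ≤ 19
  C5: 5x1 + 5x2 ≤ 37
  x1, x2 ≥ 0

Evaluate the objective at each vertex of the feasible region:
  z(0, 0) = 0
  z(6.667, 0) = 46.67
  z(5.2, 2.2) = 71.6
  z(3.8, 3.6) = 84.2
  z(3, 4) = 85  ←
  z(0, 4.75) = 76
The maximum is at x1 = 3, x2 = 4.

x1 = 3, x2 = 4, z = 85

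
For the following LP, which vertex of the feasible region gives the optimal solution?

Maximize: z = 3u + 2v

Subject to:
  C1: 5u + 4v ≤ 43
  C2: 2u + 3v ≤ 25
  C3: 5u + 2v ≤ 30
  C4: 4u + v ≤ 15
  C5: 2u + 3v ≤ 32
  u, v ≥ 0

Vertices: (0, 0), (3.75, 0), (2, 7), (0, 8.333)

Evaluate the objective at each vertex of the feasible region:
  z(0, 0) = 0
  z(3.75, 0) = 11.25
  z(2, 7) = 20  ←
  z(0, 8.333) = 16.67
The maximum is at u = 2, v = 7.

(2, 7)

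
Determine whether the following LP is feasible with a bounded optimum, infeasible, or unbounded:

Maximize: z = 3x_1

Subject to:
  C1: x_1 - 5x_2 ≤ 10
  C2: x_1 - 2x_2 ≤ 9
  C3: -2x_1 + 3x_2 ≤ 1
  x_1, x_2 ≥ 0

Unbounded (objective can increase without bound)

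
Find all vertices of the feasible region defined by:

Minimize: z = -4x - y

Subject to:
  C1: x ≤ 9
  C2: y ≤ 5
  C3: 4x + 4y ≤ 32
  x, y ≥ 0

(0, 0), (8, 0), (3, 5), (0, 5)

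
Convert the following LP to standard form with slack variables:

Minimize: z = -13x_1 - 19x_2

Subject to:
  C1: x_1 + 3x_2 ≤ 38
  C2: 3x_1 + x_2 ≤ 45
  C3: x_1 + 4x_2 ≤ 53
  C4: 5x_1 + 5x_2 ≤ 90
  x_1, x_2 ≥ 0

min z = -13x_1 - 19x_2

s.t.
  x_1 + 3x_2 + s1 = 38
  3x_1 + x_2 + s2 = 45
  x_1 + 4x_2 + s3 = 53
  5x_1 + 5x_2 + s4 = 90
  x_1, x_2, s1, s2, s3, s4 ≥ 0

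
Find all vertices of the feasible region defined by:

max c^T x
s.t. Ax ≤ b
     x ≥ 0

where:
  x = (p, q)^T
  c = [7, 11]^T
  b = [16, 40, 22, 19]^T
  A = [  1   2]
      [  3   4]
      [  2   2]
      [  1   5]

(0, 0), (11, 0), (9, 2), (0, 3.8)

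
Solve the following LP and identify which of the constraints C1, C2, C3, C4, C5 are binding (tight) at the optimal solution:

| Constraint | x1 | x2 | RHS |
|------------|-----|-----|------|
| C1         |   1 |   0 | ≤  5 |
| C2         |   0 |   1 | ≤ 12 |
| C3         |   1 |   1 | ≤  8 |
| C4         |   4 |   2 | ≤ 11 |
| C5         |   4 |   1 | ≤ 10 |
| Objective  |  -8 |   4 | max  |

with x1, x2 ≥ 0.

At x1 = 0, x2 = 5.5, compute slack b - a·x for each constraint:
  C1: 5 − 0 = 5  (slack)
  C2: 12 − 5.5 = 6.5  (slack)
  C3: 8 − 5.5 = 2.5  (slack)
  C4: 11 − 11 = 0  (binding)
  C5: 10 − 5.5 = 4.5  (slack)

Optimal: x1 = 0, x2 = 5.5
Binding: C4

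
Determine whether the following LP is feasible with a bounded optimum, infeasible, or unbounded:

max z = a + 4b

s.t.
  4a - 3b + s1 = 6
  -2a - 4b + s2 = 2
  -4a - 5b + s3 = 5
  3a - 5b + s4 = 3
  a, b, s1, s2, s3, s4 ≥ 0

Unbounded (objective can increase without bound)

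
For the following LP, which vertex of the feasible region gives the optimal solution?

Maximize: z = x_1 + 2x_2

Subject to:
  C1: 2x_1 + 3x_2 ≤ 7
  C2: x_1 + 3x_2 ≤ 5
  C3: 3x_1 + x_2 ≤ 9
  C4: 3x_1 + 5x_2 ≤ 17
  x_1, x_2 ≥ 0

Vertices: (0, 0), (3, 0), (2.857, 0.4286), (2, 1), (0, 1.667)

Evaluate the objective at each vertex of the feasible region:
  z(0, 0) = 0
  z(3, 0) = 3
  z(2.857, 0.4286) = 3.714
  z(2, 1) = 4  ←
  z(0, 1.667) = 3.333
The maximum is at x_1 = 2, x_2 = 1.

(2, 1)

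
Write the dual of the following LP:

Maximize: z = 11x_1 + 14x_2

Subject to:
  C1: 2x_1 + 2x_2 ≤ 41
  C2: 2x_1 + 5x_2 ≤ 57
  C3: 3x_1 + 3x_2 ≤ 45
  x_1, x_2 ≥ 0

Primal max cᵀx s.t. Ax ≤ b, x ≥ 0  →  Dual min bᵀy s.t. Aᵀy ≥ c, y ≥ 0.

Minimize: z = 41y1 + 57y2 + 45y3

Subject to:
  2y1 + 2y2 + 3y3 ≥ 11
  2y1 + 5y2 + 3y3 ≥ 14
  y1, y2, y3 ≥ 0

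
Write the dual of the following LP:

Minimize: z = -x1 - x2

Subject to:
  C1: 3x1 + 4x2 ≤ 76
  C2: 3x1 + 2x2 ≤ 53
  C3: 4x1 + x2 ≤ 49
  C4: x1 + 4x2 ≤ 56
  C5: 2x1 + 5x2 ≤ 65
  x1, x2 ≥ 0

Primal min cᵀx s.t. Ax ≤ b, x ≥ 0  →  Dual max −bᵀy s.t. Aᵀy ≥ −c, y ≥ 0.

Maximize: z = -76y1 - 53y2 - 49y3 - 56y4 - 65y5

Subject to:
  3y1 + 3y2 + 4y3 + y4 + 2y5 ≥ 1
  4y1 + 2y2 + y3 + 4y4 + 5y5 ≥ 1
  y1, y2, y3, y4, y5 ≥ 0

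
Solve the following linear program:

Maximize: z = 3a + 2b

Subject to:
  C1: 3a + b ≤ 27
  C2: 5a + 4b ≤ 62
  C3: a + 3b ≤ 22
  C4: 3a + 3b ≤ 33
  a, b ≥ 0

Evaluate the objective at each vertex of the feasible region:
  z(0, 0) = 0
  z(9, 0) = 27
  z(8, 3) = 30  ←
  z(5.5, 5.5) = 27.5
  z(0, 7.333) = 14.67
The maximum is at a = 8, b = 3.

a = 8, b = 3, z = 30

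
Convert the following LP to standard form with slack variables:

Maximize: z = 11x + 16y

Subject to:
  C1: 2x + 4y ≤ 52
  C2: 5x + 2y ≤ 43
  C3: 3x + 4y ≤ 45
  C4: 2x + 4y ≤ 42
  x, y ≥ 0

max z = 11x + 16y

s.t.
  2x + 4y + s1 = 52
  5x + 2y + s2 = 43
  3x + 4y + s3 = 45
  2x + 4y + s4 = 42
  x, y, s1, s2, s3, s4 ≥ 0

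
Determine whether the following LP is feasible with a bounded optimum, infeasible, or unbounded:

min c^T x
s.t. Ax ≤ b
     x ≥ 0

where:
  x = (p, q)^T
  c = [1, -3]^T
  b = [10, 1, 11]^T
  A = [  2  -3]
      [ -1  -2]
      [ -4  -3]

Unbounded (objective can decrease without bound)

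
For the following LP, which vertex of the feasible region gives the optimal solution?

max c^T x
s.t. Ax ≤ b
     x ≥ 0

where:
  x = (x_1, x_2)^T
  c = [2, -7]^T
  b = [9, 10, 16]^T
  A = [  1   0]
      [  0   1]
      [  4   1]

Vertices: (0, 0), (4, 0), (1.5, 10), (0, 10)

Evaluate the objective at each vertex of the feasible region:
  z(0, 0) = 0
  z(4, 0) = 8  ←
  z(1.5, 10) = -67
  z(0, 10) = -70
The maximum is at x_1 = 4, x_2 = 0.

(4, 0)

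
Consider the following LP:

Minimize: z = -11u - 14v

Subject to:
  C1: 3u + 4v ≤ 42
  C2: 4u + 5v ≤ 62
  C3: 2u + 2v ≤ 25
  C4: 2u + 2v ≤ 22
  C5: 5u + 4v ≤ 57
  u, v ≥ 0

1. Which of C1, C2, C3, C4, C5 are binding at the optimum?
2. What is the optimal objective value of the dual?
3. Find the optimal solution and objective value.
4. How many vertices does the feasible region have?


1. C1, C4
2. -148
3. u = 2, v = 9, z = -148
4. 4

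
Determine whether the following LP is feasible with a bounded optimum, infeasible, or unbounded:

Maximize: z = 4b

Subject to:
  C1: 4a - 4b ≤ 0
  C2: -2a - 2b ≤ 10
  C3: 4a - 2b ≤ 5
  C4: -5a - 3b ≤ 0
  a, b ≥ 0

Unbounded (objective can increase without bound)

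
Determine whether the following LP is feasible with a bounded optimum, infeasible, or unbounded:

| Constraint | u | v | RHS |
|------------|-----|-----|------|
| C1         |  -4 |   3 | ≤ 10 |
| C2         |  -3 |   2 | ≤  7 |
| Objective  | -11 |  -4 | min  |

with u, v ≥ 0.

Unbounded (objective can decrease without bound)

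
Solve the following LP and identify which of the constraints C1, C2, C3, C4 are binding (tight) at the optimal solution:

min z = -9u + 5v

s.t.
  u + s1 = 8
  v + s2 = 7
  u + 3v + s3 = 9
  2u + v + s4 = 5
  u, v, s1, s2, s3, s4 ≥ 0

At u = 2.5, v = 0, compute slack b - a·x for each constraint:
  C1: 8 − 2.5 = 5.5  (slack)
  C2: 7 − 0 = 7  (slack)
  C3: 9 − 2.5 = 6.5  (slack)
  C4: 5 − 5 = 0  (binding)

Optimal: u = 2.5, v = 0
Binding: C4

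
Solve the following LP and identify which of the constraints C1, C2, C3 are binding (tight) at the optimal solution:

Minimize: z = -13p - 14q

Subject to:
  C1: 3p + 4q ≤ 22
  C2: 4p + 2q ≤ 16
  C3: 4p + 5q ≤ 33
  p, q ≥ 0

At p = 2, q = 4, compute slack b - a·x for each constraint:
  C1: 22 − 22 = 0  (binding)
  C2: 16 − 16 = 0  (binding)
  C3: 33 − 28 = 5  (slack)

Optimal: p = 2, q = 4
Binding: C1, C2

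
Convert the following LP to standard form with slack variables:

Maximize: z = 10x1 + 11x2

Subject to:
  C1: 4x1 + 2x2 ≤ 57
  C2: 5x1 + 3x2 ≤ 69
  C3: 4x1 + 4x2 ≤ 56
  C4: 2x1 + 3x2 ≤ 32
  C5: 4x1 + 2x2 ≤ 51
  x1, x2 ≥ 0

max z = 10x1 + 11x2

s.t.
  4x1 + 2x2 + s1 = 57
  5x1 + 3x2 + s2 = 69
  4x1 + 4x2 + s3 = 56
  2x1 + 3x2 + s4 = 32
  4x1 + 2x2 + s5 = 51
  x1, x2, s1, s2, s3, s4, s5 ≥ 0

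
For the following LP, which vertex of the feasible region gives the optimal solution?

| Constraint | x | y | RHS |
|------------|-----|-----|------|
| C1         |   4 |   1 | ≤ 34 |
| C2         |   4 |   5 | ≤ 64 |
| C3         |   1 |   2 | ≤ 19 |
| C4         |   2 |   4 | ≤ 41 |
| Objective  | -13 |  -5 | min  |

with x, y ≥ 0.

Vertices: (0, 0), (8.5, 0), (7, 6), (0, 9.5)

Evaluate the objective at each vertex of the feasible region:
  z(0, 0) = 0
  z(8.5, 0) = -110.5
  z(7, 6) = -121  ←
  z(0, 9.5) = -47.5
The minimum is at x = 7, y = 6.

(7, 6)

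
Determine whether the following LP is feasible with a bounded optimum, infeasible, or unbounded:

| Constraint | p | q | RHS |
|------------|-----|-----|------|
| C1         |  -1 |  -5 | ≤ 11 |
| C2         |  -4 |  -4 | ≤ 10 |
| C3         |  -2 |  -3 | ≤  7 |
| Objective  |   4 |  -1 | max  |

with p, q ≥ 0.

Unbounded (objective can increase without bound)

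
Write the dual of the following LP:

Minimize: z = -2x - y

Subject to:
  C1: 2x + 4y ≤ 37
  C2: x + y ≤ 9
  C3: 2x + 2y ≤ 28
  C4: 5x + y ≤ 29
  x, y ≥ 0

Primal min cᵀx s.t. Ax ≤ b, x ≥ 0  →  Dual max −bᵀy s.t. Aᵀy ≥ −c, y ≥ 0.

Maximize: z = -37y1 - 9y2 - 28y3 - 29y4

Subject to:
  2y1 + y2 + 2y3 + 5y4 ≥ 2
  4y1 + y2 + 2y3 + y4 ≥ 1
  y1, y2, y3, y4 ≥ 0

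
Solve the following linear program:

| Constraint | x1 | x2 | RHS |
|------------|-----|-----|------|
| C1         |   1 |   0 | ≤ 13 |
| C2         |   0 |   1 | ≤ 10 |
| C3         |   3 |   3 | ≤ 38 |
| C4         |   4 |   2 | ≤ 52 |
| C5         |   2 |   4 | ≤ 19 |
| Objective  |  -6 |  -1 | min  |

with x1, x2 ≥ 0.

Evaluate the objective at each vertex of the feasible region:
  z(0, 0) = 0
  z(9.5, 0) = -57  ←
  z(0, 4.75) = -4.75
The minimum is at x1 = 9.5, x2 = 0.

x1 = 9.5, x2 = 0, z = -57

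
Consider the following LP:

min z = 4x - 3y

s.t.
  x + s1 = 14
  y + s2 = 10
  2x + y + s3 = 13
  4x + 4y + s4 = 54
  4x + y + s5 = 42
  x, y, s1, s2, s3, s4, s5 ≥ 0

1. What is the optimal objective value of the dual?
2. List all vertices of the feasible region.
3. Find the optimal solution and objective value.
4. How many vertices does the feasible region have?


1. -30
2. (0, 0), (6.5, 0), (1.5, 10), (0, 10)
3. x = 0, y = 10, z = -30
4. 4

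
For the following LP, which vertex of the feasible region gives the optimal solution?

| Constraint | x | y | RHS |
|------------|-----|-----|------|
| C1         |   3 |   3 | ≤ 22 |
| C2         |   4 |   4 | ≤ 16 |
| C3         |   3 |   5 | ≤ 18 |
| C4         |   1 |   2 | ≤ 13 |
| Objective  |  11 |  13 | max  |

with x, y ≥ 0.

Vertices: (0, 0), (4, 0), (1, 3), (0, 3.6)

Evaluate the objective at each vertex of the feasible region:
  z(0, 0) = 0
  z(4, 0) = 44
  z(1, 3) = 50  ←
  z(0, 3.6) = 46.8
The maximum is at x = 1, y = 3.

(1, 3)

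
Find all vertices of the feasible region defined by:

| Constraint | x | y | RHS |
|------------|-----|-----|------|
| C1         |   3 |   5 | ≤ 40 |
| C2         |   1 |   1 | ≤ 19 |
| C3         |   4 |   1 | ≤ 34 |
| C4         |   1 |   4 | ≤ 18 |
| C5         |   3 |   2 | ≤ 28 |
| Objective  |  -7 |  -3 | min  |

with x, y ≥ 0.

(0, 0), (8.5, 0), (8, 2), (7.6, 2.6), (0, 4.5)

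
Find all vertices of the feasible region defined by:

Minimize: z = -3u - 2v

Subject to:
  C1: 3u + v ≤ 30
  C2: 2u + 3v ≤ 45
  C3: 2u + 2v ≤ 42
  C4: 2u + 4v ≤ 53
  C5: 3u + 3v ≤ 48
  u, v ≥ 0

(0, 0), (10, 0), (7, 9), (5.5, 10.5), (0, 13.25)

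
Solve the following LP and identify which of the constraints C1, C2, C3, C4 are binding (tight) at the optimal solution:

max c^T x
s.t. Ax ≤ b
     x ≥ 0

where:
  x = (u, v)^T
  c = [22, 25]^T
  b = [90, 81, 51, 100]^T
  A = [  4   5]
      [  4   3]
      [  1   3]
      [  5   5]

At u = 10, v = 10, compute slack b - a·x for each constraint:
  C1: 90 − 90 = 0  (binding)
  C2: 81 − 70 = 11  (slack)
  C3: 51 − 40 = 11  (slack)
  C4: 100 − 100 = 0  (binding)

Optimal: u = 10, v = 10
Binding: C1, C4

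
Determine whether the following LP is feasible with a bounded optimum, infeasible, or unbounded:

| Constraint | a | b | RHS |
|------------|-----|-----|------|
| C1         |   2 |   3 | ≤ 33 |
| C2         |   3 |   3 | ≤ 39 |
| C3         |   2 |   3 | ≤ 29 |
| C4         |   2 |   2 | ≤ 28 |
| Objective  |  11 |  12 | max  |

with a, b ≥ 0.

Feasible with a bounded optimal solution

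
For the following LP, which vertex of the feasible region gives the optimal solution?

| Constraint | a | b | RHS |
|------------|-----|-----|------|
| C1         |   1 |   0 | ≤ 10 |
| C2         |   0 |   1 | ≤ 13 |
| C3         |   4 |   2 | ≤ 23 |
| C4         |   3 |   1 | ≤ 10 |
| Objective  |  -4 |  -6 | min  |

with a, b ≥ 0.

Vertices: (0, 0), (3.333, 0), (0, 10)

Evaluate the objective at each vertex of the feasible region:
  z(0, 0) = 0
  z(3.333, 0) = -13.33
  z(0, 10) = -60  ←
The minimum is at a = 0, b = 10.

(0, 10)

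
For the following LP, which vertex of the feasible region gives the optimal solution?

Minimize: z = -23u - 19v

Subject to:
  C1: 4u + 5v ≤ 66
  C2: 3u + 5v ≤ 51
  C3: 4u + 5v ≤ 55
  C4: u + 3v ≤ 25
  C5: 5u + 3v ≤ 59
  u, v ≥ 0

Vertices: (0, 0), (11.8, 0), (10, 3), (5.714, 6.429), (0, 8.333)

Evaluate the objective at each vertex of the feasible region:
  z(0, 0) = 0
  z(11.8, 0) = -271.4
  z(10, 3) = -287  ←
  z(5.714, 6.429) = -253.6
  z(0, 8.333) = -158.3
The minimum is at u = 10, v = 3.

(10, 3)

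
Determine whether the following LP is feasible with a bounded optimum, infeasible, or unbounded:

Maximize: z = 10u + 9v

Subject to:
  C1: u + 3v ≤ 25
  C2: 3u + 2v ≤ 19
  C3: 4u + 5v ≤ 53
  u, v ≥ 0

Feasible with a bounded optimal solution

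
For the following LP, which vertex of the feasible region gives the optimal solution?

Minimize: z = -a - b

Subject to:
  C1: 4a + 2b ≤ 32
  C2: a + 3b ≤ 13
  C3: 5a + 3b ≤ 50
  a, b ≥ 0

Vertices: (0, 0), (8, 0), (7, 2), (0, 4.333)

Evaluate the objective at each vertex of the feasible region:
  z(0, 0) = 0
  z(8, 0) = -8
  z(7, 2) = -9  ←
  z(0, 4.333) = -4.333
The minimum is at a = 7, b = 2.

(7, 2)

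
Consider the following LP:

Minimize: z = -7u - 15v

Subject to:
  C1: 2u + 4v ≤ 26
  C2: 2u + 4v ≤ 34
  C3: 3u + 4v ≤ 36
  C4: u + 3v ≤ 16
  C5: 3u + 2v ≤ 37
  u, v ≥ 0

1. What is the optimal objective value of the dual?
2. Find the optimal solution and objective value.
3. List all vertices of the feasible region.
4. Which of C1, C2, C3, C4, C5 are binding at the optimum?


1. -94
2. u = 7, v = 3, z = -94
3. (0, 0), (12, 0), (10, 1.5), (7, 3), (0, 5.333)
4. C1, C4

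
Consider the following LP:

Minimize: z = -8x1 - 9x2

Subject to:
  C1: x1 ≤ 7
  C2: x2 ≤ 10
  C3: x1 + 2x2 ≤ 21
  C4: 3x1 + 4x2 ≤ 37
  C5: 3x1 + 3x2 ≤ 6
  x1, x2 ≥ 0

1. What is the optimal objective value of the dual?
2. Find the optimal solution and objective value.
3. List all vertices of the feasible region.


1. -18
2. x1 = 0, x2 = 2, z = -18
3. (0, 0), (2, 0), (0, 2)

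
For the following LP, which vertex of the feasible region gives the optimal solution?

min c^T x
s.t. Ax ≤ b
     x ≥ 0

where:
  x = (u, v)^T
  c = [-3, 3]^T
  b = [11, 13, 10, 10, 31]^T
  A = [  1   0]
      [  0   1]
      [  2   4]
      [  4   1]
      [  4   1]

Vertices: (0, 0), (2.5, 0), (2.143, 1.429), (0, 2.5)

Evaluate the objective at each vertex of the feasible region:
  z(0, 0) = 0
  z(2.5, 0) = -7.5  ←
  z(2.143, 1.429) = -2.143
  z(0, 2.5) = 7.5
The minimum is at u = 2.5, v = 0.

(2.5, 0)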